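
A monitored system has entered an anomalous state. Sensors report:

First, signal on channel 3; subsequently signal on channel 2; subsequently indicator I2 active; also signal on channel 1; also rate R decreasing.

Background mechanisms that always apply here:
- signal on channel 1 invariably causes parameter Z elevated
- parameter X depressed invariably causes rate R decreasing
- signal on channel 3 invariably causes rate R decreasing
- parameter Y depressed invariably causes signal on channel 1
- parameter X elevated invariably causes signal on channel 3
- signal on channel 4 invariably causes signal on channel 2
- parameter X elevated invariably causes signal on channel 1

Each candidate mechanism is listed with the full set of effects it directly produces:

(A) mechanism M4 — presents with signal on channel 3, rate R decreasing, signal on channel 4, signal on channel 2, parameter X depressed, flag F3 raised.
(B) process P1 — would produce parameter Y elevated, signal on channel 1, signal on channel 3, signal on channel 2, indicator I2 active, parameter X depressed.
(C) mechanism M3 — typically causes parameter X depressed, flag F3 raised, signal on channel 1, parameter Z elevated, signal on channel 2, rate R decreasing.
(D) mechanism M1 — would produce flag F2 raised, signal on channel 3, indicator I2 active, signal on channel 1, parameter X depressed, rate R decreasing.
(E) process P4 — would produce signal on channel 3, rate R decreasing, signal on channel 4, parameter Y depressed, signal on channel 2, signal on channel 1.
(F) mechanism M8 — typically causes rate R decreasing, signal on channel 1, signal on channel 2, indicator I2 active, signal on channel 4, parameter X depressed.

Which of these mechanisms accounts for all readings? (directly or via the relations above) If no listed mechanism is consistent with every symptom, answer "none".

Per-candidate check:
(A) mechanism M4 — signal on channel 3 yes; signal on channel 2 yes; indicator I2 active NO; signal on channel 1 NO; rate R decreasing yes
(B) process P1 — signal on channel 3 yes; signal on channel 2 yes; indicator I2 active yes; signal on channel 1 yes; rate R decreasing yes (via signal on channel 3 → rate R decreasing)
(C) mechanism M3 — signal on channel 3 NO; signal on channel 2 yes; indicator I2 active NO; signal on channel 1 yes; rate R decreasing yes
(D) mechanism M1 — does not account for signal on channel 2
(E) process P4 — does not account for indicator I2 active
(F) mechanism M8 — signal on channel 3 NO; signal on channel 2 yes; indicator I2 active yes; signal on channel 1 yes; rate R decreasing yes
(B) alone accounts for all the evidence.

B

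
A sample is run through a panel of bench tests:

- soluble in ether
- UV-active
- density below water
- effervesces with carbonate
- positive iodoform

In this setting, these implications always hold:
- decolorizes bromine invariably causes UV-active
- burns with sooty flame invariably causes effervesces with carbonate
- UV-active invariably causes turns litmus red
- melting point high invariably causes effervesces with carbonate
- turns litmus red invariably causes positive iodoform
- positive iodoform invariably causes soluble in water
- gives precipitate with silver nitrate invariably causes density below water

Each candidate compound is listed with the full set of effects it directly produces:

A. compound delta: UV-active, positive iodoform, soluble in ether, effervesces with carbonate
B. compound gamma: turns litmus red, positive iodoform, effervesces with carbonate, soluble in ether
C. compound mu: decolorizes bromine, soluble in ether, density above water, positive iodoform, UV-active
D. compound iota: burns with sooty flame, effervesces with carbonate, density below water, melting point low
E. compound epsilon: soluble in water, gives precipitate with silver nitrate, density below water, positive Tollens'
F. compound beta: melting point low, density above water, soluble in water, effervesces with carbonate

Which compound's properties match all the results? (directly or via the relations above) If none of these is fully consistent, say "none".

For each candidate, compare predicted effects to what was observed:
(A) compound delta — does not account for density below water
(B) compound gamma — soluble in ether yes; UV-active NO; density below water NO; effervesces with carbonate yes; positive iodoform yes
(C) compound mu — soluble in ether yes; UV-active yes; density below water NO; effervesces with carbonate NO; positive iodoform yes
(D) compound iota — does not account for soluble in ether, UV-active, positive iodoform
(E) compound epsilon — soluble in ether NO; UV-active NO; density below water yes; effervesces with carbonate NO; positive iodoform NO
(F) compound beta — soluble in ether NO; UV-active NO; density below water NO; effervesces with carbonate yes; positive iodoform NO
None of the listed candidates fits everything.

none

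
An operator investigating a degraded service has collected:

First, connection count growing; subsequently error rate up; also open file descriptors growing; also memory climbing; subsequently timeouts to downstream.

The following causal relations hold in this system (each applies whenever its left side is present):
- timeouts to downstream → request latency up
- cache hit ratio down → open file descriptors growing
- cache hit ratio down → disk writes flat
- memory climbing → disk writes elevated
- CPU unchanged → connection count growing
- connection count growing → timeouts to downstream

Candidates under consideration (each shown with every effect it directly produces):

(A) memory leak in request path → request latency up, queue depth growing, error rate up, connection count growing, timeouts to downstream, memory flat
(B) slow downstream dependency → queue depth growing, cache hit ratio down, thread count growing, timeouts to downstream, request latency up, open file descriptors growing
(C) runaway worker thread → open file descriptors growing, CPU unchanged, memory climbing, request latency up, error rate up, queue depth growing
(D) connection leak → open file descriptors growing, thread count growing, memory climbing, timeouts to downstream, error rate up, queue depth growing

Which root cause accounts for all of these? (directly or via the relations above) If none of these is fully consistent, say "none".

Checking each candidate against the observations:
(A) memory leak in request path — connection count growing yes; error rate up yes; open file descriptors growing NO; memory climbing NO; timeouts to downstream yes
(B) slow downstream dependency — connection count growing NO; error rate up NO; open file descriptors growing yes; memory climbing NO; timeouts to downstream yes
(C) runaway worker thread — connection count growing yes (by CPU unchanged → connection count growing); error rate up yes; open file descriptors growing yes; memory climbing yes; timeouts to downstream yes (by CPU unchanged → connection count growing → timeouts to downstream)
(D) connection leak — connection count growing NO; error rate up yes; open file descriptors growing yes; memory climbing yes; timeouts to downstream yes
Only (C) is consistent with every observation.

C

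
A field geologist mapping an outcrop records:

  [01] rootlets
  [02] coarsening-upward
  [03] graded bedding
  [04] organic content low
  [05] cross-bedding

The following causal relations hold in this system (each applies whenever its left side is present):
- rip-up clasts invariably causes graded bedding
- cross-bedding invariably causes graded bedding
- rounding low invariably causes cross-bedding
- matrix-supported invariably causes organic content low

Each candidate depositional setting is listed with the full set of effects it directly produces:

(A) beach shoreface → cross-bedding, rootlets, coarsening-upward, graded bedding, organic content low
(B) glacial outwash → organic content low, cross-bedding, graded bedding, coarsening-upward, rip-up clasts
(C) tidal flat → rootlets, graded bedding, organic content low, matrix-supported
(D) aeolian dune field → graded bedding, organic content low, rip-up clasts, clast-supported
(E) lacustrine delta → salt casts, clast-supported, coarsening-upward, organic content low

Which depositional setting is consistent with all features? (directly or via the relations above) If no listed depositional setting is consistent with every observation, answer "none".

For each candidate, compare predicted effects to what was observed:
(A) beach shoreface — rootlets yes; coarsening-upward yes; graded bedding yes; organic content low yes; cross-bedding yes
(B) glacial outwash — rootlets NO; coarsening-upward yes; graded bedding yes; organic content low yes; cross-bedding yes
(C) tidal flat — does not account for coarsening-upward, cross-bedding
(D) aeolian dune field — does not account for rootlets, coarsening-upward, cross-bedding
(E) lacustrine delta — rootlets NO; coarsening-upward yes; graded bedding NO; organic content low yes; cross-bedding NO
(A) is the only candidate with no mismatches.

A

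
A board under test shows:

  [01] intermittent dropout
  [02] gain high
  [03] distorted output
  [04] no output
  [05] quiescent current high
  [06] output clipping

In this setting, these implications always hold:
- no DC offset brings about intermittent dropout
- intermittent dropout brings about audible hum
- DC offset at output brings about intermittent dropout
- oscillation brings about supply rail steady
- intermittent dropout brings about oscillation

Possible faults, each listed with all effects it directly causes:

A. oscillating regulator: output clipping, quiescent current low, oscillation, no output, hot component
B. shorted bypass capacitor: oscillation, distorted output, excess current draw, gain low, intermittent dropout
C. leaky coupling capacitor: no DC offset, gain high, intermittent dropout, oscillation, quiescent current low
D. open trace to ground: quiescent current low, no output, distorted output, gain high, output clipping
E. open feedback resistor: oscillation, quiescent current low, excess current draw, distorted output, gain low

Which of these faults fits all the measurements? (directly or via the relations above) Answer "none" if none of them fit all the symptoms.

For each candidate, compare predicted effects to what was observed:
(A) oscillating regulator — intermittent dropout NO; gain high NO; distorted output NO; no output yes; quiescent current high NO; output clipping yes
(B) shorted bypass capacitor — fails on gain high, no output, quiescent current high, output clipping (predicts gain low, not gain high)
(C) leaky coupling capacitor — intermittent dropout yes; gain high yes; distorted output NO; no output NO; quiescent current high NO; output clipping NO
(D) open trace to ground — intermittent dropout NO; gain high yes; distorted output yes; no output yes; quiescent current high NO; output clipping yes
(E) open feedback resistor — fails on intermittent dropout, gain high, no output, quiescent current high, output clipping (predicts gain low, not gain high; predicts quiescent current low, not quiescent current high)
None of the listed candidates fits everything.

none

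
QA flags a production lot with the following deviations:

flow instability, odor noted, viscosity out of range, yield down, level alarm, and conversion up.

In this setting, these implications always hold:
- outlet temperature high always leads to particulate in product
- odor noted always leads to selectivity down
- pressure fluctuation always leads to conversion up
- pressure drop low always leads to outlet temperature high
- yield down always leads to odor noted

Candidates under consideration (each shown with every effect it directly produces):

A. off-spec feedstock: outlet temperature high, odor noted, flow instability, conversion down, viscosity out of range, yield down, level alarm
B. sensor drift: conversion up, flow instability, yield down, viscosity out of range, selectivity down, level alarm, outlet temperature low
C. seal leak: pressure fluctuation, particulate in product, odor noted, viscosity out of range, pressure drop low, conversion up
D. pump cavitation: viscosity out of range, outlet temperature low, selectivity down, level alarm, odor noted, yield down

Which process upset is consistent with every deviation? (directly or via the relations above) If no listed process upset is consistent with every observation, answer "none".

B

Per-candidate check:
(A) off-spec feedstock — fails on conversion up (predicts conversion down, not conversion up)
(B) sensor drift — accounts for every observation (odor noted through yield down → odor noted)
(C) seal leak — does not account for flow instability, yield down, level alarm
(D) pump cavitation — flow instability -; odor noted +; viscosity out of range +; yield down +; level alarm +; conversion up -
Only (B) is consistent with every observation.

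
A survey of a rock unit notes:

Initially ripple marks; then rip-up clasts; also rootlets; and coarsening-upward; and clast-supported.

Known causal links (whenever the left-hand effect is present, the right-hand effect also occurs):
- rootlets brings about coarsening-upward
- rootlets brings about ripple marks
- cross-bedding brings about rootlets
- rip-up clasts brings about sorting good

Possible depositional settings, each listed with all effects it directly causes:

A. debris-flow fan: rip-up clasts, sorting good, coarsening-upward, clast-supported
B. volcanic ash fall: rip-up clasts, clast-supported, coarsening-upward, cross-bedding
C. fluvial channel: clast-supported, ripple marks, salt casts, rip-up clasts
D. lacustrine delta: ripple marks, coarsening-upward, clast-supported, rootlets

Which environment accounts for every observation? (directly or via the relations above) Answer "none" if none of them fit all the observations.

Per-candidate check:
(A) debris-flow fan — ripple marks miss; rip-up clasts match; rootlets miss; coarsening-upward match; clast-supported match
(B) volcanic ash fall — ripple marks match (through cross-bedding → rootlets → ripple marks); rip-up clasts match; rootlets match (through cross-bedding → rootlets); coarsening-upward match; clast-supported match
(C) fluvial channel — ripple marks match; rip-up clasts match; rootlets miss; coarsening-upward miss; clast-supported match
(D) lacustrine delta — ripple marks match; rip-up clasts miss; rootlets match; coarsening-upward match; clast-supported match
(B) alone accounts for all the evidence.

B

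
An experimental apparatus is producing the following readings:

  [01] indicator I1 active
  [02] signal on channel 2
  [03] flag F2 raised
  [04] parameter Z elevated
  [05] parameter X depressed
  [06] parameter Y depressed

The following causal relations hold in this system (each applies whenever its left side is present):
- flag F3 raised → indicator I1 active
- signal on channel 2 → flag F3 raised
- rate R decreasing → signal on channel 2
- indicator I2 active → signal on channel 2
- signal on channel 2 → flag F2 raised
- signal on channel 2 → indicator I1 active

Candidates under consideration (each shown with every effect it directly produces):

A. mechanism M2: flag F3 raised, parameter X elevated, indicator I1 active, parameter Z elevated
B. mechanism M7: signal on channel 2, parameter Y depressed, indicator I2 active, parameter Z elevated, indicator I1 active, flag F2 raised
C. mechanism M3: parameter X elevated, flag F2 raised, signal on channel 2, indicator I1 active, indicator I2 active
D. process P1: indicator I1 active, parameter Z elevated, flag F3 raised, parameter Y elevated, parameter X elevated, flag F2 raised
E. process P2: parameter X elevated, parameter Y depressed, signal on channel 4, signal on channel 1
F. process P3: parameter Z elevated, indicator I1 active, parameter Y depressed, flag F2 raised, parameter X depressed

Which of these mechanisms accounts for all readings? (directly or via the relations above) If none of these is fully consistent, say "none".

none

Per-candidate check:
(A) mechanism M2 — fails on signal on channel 2, flag F2 raised, parameter X depressed, parameter Y depressed (predicts parameter X elevated, not parameter X depressed)
(B) mechanism M7 — does not account for parameter X depressed
(C) mechanism M3 — fails on parameter Z elevated, parameter X depressed, parameter Y depressed (predicts parameter X elevated, not parameter X depressed)
(D) process P1 — indicator I1 active +; signal on channel 2 -; flag F2 raised +; parameter Z elevated +; parameter X depressed -; parameter Y depressed -
(E) process P2 — indicator I1 active -; signal on channel 2 -; flag F2 raised -; parameter Z elevated -; parameter X depressed -; parameter Y depressed +
(F) process P3 — does not account for signal on channel 2
None of the listed candidates fits everything.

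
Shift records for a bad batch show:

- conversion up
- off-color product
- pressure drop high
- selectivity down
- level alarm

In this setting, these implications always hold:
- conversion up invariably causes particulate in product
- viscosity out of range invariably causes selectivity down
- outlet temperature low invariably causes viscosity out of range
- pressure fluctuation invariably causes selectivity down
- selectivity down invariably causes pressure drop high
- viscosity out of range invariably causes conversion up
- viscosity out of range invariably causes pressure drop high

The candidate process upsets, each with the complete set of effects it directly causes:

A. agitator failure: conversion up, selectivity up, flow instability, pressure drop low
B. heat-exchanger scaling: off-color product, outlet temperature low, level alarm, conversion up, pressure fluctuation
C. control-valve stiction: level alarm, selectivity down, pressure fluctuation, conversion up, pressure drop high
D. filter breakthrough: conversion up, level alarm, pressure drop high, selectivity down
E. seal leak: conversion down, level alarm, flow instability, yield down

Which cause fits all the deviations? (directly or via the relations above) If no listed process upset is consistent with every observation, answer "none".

B

Checking each candidate against the observations:
(A) agitator failure — conversion up yes; off-color product NO; pressure drop high NO; selectivity down NO; level alarm NO
(B) heat-exchanger scaling — accounts for every observation (pressure drop high via outlet temperature low → viscosity out of range → pressure drop high)
(C) control-valve stiction — does not account for off-color product
(D) filter breakthrough — does not account for off-color product
(E) seal leak — fails on conversion up, off-color product, pressure drop high, selectivity down (predicts conversion down, not conversion up)
(B) is the only candidate with no mismatches.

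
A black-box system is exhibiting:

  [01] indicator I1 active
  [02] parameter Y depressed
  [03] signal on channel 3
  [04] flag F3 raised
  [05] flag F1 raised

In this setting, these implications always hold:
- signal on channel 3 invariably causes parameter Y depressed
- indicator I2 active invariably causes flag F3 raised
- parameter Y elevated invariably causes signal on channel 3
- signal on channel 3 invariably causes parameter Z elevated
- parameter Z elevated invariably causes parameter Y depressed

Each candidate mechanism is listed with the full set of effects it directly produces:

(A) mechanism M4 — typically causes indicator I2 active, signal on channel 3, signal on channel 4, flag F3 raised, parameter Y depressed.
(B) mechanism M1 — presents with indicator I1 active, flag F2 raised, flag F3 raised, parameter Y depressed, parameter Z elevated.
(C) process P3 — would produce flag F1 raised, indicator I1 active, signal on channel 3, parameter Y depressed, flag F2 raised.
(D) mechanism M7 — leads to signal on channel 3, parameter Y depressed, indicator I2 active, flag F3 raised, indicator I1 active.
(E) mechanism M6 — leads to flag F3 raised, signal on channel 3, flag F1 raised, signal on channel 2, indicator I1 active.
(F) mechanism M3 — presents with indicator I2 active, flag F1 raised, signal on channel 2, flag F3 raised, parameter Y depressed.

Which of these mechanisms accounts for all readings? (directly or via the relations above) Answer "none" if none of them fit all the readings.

Per-candidate check:
(A) mechanism M4 — does not account for indicator I1 active, flag F1 raised
(B) mechanism M1 — does not account for signal on channel 3, flag F1 raised
(C) process P3 — does not account for flag F3 raised
(D) mechanism M7 — indicator I1 active match; parameter Y depressed match; signal on channel 3 match; flag F3 raised match; flag F1 raised miss
(E) mechanism M6 — indicator I1 active match; parameter Y depressed match (via signal on channel 3 → parameter Y depressed); signal on channel 3 match; flag F3 raised match; flag F1 raised match
(F) mechanism M3 — indicator I1 active miss; parameter Y depressed match; signal on channel 3 miss; flag F3 raised match; flag F1 raised match
(E) alone accounts for all the evidence.

E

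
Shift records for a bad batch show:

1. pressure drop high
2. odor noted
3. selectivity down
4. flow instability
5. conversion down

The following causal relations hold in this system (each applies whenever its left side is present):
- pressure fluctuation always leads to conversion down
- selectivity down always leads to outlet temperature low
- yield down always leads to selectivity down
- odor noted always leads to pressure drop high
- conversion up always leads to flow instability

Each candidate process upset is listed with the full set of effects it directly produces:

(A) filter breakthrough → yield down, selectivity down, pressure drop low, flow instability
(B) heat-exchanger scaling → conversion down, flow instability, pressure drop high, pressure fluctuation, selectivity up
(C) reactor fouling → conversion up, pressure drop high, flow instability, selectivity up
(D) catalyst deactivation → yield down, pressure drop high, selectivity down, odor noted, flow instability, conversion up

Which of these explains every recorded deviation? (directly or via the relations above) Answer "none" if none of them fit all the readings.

Per-candidate check:
(A) filter breakthrough — fails on pressure drop high, odor noted, conversion down (predicts pressure drop low, not pressure drop high)
(B) heat-exchanger scaling — pressure drop high ✓; odor noted ✗; selectivity down ✗; flow instability ✓; conversion down ✓
(C) reactor fouling — pressure drop high ✓; odor noted ✗; selectivity down ✗; flow instability ✓; conversion down ✗
(D) catalyst deactivation — pressure drop high ✓; odor noted ✓; selectivity down ✓; flow instability ✓; conversion down ✗
No candidate is consistent with all observations.

none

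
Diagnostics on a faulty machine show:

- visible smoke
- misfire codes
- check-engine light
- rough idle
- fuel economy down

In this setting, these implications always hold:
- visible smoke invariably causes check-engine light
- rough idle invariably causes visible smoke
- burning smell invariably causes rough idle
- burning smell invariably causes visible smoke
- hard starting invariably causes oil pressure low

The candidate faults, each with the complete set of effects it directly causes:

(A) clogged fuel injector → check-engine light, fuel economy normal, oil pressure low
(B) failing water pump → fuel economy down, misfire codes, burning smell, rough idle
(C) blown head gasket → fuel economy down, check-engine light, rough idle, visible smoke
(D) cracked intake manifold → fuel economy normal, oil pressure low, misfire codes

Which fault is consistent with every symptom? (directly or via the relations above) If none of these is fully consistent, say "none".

Per-candidate check:
(A) clogged fuel injector — visible smoke miss; misfire codes miss; check-engine light match; rough idle miss; fuel economy down miss
(B) failing water pump — accounts for every observation (visible smoke through rough idle → visible smoke)
(C) blown head gasket — does not account for misfire codes
(D) cracked intake manifold — visible smoke miss; misfire codes match; check-engine light miss; rough idle miss; fuel economy down miss
(B) is the only candidate with no mismatches.

B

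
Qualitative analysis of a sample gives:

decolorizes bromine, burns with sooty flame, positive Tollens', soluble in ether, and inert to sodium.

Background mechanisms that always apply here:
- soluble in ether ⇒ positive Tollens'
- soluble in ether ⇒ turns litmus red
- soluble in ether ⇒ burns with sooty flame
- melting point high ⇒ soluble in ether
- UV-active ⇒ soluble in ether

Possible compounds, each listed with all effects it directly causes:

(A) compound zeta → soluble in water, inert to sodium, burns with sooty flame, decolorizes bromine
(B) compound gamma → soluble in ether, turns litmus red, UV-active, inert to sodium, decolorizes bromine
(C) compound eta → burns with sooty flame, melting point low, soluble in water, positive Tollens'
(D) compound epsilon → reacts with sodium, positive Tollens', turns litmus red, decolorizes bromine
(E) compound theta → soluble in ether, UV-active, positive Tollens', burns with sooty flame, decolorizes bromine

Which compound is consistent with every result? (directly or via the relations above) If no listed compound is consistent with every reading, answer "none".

Per-candidate check:
(A) compound zeta — does not account for positive Tollens', soluble in ether
(B) compound gamma — accounts for every observation (burns with sooty flame through soluble in ether → burns with sooty flame)
(C) compound eta — does not account for decolorizes bromine, soluble in ether, inert to sodium
(D) compound epsilon — decolorizes bromine +; burns with sooty flame -; positive Tollens' +; soluble in ether -; inert to sodium -
(E) compound theta — does not account for inert to sodium
(B) is the only candidate with no mismatches.

B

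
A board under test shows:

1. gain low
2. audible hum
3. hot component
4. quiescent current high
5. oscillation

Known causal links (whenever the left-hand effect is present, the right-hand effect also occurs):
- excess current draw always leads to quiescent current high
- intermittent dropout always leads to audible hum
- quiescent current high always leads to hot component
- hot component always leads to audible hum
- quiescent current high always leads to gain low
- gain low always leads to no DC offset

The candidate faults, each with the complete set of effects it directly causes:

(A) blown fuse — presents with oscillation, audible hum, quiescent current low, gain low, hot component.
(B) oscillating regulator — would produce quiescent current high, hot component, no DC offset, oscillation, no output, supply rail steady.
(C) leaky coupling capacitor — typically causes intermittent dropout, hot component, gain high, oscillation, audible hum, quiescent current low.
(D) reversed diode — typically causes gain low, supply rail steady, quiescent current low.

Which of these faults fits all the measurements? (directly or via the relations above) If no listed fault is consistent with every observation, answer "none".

B

Checking each candidate against the observations:
(A) blown fuse — gain low ✓; audible hum ✓; hot component ✓; quiescent current high ✗; oscillation ✓
(B) oscillating regulator — gain low ✓ (via quiescent current high → gain low); audible hum ✓ (via hot component → audible hum); hot component ✓; quiescent current high ✓; oscillation ✓
(C) leaky coupling capacitor — fails on gain low, quiescent current high (predicts gain high, not gain low; predicts quiescent current low, not quiescent current high)
(D) reversed diode — fails on audible hum, hot component, quiescent current high, oscillation (predicts quiescent current low, not quiescent current high)
(B) is the only candidate with no mismatches.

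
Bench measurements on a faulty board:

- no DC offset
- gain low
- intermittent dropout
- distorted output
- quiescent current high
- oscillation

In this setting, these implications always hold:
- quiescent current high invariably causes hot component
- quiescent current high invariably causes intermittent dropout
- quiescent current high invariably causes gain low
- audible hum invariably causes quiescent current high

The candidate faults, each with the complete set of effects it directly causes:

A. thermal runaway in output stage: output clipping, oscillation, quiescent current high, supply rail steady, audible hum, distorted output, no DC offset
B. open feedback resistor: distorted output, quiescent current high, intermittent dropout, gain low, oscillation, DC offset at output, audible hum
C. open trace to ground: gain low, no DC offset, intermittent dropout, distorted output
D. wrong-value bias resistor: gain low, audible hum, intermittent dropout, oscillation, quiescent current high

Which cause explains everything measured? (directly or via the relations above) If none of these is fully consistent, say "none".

A

Per-candidate check:
(A) thermal runaway in output stage — accounts for every observation (gain low through quiescent current high → gain low)
(B) open feedback resistor — fails on no DC offset (predicts DC offset at output, not no DC offset)
(C) open trace to ground — does not account for quiescent current high, oscillation
(D) wrong-value bias resistor — does not account for no DC offset, distorted output
Only (A) is consistent with every observation.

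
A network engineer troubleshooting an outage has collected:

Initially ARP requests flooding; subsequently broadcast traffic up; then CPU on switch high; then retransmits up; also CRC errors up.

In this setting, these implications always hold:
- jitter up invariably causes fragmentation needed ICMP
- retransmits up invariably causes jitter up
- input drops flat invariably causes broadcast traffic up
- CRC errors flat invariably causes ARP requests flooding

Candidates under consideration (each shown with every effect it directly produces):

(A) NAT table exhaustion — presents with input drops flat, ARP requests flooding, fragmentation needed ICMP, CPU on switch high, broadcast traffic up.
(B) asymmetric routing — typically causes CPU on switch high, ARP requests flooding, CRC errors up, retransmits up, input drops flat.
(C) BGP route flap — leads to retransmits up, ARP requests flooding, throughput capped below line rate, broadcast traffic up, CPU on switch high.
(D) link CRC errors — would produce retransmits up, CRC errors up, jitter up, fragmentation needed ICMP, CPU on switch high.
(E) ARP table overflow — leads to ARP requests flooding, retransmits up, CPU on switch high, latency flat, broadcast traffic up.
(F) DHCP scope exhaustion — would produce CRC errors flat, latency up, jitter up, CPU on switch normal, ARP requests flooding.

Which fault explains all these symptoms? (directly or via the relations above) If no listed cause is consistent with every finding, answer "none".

B

Testing each hypothesis:
(A) NAT table exhaustion — does not account for retransmits up, CRC errors up
(B) asymmetric routing — ARP requests flooding +; broadcast traffic up + (via input drops flat → broadcast traffic up); CPU on switch high +; retransmits up +; CRC errors up +
(C) BGP route flap — ARP requests flooding +; broadcast traffic up +; CPU on switch high +; retransmits up +; CRC errors up -
(D) link CRC errors — does not account for ARP requests flooding, broadcast traffic up
(E) ARP table overflow — ARP requests flooding +; broadcast traffic up +; CPU on switch high +; retransmits up +; CRC errors up -
(F) DHCP scope exhaustion — ARP requests flooding +; broadcast traffic up -; CPU on switch high -; retransmits up -; CRC errors up -
(B) is the only candidate with no mismatches.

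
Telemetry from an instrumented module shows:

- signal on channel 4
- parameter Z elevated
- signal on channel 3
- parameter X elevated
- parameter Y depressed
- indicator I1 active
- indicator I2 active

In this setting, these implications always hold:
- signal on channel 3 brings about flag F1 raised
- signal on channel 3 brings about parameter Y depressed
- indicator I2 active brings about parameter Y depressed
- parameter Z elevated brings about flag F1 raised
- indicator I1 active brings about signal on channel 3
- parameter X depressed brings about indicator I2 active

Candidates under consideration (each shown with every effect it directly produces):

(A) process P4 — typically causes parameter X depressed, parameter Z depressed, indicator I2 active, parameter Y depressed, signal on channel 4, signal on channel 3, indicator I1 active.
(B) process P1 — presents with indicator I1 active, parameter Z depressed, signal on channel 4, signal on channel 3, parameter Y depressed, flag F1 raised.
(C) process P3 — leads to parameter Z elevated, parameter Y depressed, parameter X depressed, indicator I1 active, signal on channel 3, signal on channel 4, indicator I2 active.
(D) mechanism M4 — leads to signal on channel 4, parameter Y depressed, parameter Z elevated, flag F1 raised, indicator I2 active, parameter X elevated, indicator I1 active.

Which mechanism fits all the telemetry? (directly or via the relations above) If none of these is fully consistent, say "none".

D

Testing each hypothesis:
(A) process P4 — fails on parameter Z elevated, parameter X elevated (predicts parameter Z depressed, not parameter Z elevated; predicts parameter X depressed, not parameter X elevated)
(B) process P1 — fails on parameter Z elevated, parameter X elevated, indicator I2 active (predicts parameter Z depressed, not parameter Z elevated)
(C) process P3 — fails on parameter X elevated (predicts parameter X depressed, not parameter X elevated)
(D) mechanism M4 — signal on channel 4 ✓; parameter Z elevated ✓; signal on channel 3 ✓ (by indicator I1 active → signal on channel 3); parameter X elevated ✓; parameter Y depressed ✓; indicator I1 active ✓; indicator I2 active ✓
(D) alone accounts for all the evidence.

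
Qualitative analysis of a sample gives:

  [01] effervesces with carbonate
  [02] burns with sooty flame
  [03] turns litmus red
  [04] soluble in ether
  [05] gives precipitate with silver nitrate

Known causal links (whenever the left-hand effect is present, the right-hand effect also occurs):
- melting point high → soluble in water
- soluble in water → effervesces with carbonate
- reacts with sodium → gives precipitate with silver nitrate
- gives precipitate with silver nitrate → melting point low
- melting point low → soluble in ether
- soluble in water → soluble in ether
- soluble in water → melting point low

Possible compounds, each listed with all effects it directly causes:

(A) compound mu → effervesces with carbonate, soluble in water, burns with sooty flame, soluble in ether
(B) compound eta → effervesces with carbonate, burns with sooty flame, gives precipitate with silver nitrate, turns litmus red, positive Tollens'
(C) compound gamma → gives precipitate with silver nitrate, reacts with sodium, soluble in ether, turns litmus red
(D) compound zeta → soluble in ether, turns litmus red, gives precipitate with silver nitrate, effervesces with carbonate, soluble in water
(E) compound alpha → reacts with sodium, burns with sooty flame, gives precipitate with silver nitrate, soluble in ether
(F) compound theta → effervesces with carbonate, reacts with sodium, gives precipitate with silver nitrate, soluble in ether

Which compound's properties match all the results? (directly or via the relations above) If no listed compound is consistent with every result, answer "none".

Testing each hypothesis:
(A) compound mu — does not account for turns litmus red, gives precipitate with silver nitrate
(B) compound eta — accounts for every observation (soluble in ether by gives precipitate with silver nitrate → melting point low → soluble in ether)
(C) compound gamma — does not account for effervesces with carbonate, burns with sooty flame
(D) compound zeta — does not account for burns with sooty flame
(E) compound alpha — does not account for effervesces with carbonate, turns litmus red
(F) compound theta — does not account for burns with sooty flame, turns litmus red
Only (B) is consistent with every observation.

B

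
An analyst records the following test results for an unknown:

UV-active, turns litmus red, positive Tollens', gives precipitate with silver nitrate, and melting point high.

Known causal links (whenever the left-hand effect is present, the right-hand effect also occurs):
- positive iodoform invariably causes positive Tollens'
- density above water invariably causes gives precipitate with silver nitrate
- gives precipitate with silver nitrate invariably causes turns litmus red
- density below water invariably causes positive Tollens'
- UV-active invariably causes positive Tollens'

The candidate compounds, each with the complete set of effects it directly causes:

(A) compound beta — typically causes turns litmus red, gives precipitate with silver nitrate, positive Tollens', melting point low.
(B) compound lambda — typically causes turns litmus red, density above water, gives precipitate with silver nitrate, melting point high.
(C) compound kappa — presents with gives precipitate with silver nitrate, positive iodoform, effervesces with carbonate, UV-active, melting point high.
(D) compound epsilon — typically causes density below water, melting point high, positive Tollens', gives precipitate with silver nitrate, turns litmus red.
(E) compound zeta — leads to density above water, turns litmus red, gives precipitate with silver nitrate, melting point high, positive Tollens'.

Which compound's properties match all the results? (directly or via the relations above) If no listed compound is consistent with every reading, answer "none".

For each candidate, compare predicted effects to what was observed:
(A) compound beta — UV-active miss; turns litmus red match; positive Tollens' match; gives precipitate with silver nitrate match; melting point high miss
(B) compound lambda — UV-active miss; turns litmus red match; positive Tollens' miss; gives precipitate with silver nitrate match; melting point high match
(C) compound kappa — accounts for every observation (turns litmus red through gives precipitate with silver nitrate → turns litmus red)
(D) compound epsilon — UV-active miss; turns litmus red match; positive Tollens' match; gives precipitate with silver nitrate match; melting point high match
(E) compound zeta — UV-active miss; turns litmus red match; positive Tollens' match; gives precipitate with silver nitrate match; melting point high match
Only (C) is consistent with every observation.

C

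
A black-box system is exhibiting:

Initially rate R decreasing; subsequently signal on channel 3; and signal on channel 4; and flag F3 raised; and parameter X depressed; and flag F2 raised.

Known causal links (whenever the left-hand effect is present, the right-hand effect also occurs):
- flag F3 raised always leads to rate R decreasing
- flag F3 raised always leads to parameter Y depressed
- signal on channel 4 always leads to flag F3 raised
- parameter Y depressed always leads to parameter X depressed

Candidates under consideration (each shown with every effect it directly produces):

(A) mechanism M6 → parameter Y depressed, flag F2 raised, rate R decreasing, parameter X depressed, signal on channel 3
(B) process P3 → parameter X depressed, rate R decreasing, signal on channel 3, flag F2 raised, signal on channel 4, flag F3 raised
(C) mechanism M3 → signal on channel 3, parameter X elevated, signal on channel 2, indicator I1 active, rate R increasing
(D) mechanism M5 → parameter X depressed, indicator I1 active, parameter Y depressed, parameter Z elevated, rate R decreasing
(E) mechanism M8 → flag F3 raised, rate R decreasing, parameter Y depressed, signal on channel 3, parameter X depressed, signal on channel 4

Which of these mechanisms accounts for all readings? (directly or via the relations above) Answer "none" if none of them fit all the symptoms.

B

Testing each hypothesis:
(A) mechanism M6 — does not account for signal on channel 4, flag F3 raised
(B) process P3 — rate R decreasing +; signal on channel 3 +; signal on channel 4 +; flag F3 raised +; parameter X depressed +; flag F2 raised +
(C) mechanism M3 — fails on rate R decreasing, signal on channel 4, flag F3 raised, parameter X depressed, flag F2 raised (predicts rate R increasing, not rate R decreasing; predicts parameter X elevated, not parameter X depressed)
(D) mechanism M5 — does not account for signal on channel 3, signal on channel 4, flag F3 raised, flag F2 raised
(E) mechanism M8 — rate R decreasing +; signal on channel 3 +; signal on channel 4 +; flag F3 raised +; parameter X depressed +; flag F2 raised -
(B) is the only candidate with no mismatches.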